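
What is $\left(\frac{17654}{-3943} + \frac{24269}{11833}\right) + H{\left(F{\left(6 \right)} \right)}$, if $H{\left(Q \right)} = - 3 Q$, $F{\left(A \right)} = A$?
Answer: $- \frac{953042457}{46657519} \approx -20.426$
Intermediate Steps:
$\left(\frac{17654}{-3943} + \frac{24269}{11833}\right) + H{\left(F{\left(6 \right)} \right)} = \left(\frac{17654}{-3943} + \frac{24269}{11833}\right) - 18 = \left(17654 \left(- \frac{1}{3943}\right) + 24269 \cdot \frac{1}{11833}\right) - 18 = \left(- \frac{17654}{3943} + \frac{24269}{11833}\right) - 18 = - \frac{113207115}{46657519} - 18 = - \frac{953042457}{46657519}$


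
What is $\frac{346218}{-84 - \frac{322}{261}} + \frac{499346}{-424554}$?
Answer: $- \frac{9593759562152}{2361157071} \approx -4063.2$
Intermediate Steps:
$\frac{346218}{-84 - \frac{322}{261}} + \frac{499346}{-424554} = \frac{346218}{-84 - \frac{322}{261}} + 499346 \left(- \frac{1}{424554}\right) = \frac{346218}{-84 - \frac{322}{261}} - \frac{249673}{212277} = \frac{346218}{- \frac{22246}{261}} - \frac{249673}{212277} = 346218 \left(- \frac{261}{22246}\right) - \frac{249673}{212277} = - \frac{45181449}{11123} - \frac{249673}{212277} = - \frac{9593759562152}{2361157071}$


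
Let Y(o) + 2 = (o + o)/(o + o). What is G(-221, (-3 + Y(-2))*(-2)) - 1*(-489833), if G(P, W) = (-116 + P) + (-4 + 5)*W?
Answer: 489504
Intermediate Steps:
Y(o) = -1 (Y(o) = -2 + (o + o)/(o + o) = -2 + (2*o)/((2*o)) = -2 + (2*o)*(1/(2*o)) = -2 + 1 = -1)
G(P, W) = -116 + P + W (G(P, W) = (-116 + P) + 1*W = (-116 + P) + W = -116 + P + W)
G(-221, (-3 + Y(-2))*(-2)) - 1*(-489833) = (-116 - 221 + (-3 - 1)*(-2)) - 1*(-489833) = (-116 - 221 - 4*(-2)) + 489833 = (-116 - 221 + 8) + 489833 = -329 + 489833 = 489504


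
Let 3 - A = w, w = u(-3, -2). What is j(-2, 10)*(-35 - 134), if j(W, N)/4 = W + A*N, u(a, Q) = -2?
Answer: -32448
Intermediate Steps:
w = -2
A = 5 (A = 3 - 1*(-2) = 3 + 2 = 5)
j(W, N) = 4*W + 20*N (j(W, N) = 4*(W + 5*N) = 4*W + 20*N)
j(-2, 10)*(-35 - 134) = (4*(-2) + 20*10)*(-35 - 134) = (-8 + 200)*(-169) = 192*(-169) = -32448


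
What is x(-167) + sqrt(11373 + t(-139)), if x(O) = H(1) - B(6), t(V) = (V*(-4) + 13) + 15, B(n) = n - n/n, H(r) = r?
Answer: -4 + sqrt(11957) ≈ 105.35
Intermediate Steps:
B(n) = -1 + n (B(n) = n - 1*1 = n - 1 = -1 + n)
t(V) = 28 - 4*V (t(V) = (-4*V + 13) + 15 = (13 - 4*V) + 15 = 28 - 4*V)
x(O) = -4 (x(O) = 1 - (-1 + 6) = 1 - 1*5 = 1 - 5 = -4)
x(-167) + sqrt(11373 + t(-139)) = -4 + sqrt(11373 + (28 - 4*(-139))) = -4 + sqrt(11373 + (28 + 556)) = -4 + sqrt(11373 + 584) = -4 + sqrt(11957)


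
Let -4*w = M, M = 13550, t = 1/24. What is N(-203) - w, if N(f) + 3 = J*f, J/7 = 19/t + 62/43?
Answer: -55611073/86 ≈ -6.4664e+5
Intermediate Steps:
t = 1/24 ≈ 0.041667
J = 137690/43 (J = 7*(19/(1/24) + 62/43) = 7*(19*24 + 62*(1/43)) = 7*(456 + 62/43) = 7*(19670/43) = 137690/43 ≈ 3202.1)
N(f) = -3 + 137690*f/43
w = -6775/2 (w = -¼*13550 = -6775/2 ≈ -3387.5)
N(-203) - w = (-3 + (137690/43)*(-203)) - 1*(-6775/2) = (-3 - 27951070/43) + 6775/2 = -27951199/43 + 6775/2 = -55611073/86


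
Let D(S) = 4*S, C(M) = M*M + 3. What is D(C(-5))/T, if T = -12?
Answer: -28/3 ≈ -9.3333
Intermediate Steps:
C(M) = 3 + M**2 (C(M) = M**2 + 3 = 3 + M**2)
D(C(-5))/T = (4*(3 + (-5)**2))/(-12) = (4*(3 + 25))*(-1/12) = (4*28)*(-1/12) = 112*(-1/12) = -28/3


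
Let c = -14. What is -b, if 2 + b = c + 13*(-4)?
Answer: 68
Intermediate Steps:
b = -68 (b = -2 + (-14 + 13*(-4)) = -2 + (-14 - 52) = -2 - 66 = -68)
-b = -1*(-68) = 68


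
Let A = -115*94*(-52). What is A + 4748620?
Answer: 5310740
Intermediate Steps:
A = 562120 (A = -10810*(-52) = 562120)
A + 4748620 = 562120 + 4748620 = 5310740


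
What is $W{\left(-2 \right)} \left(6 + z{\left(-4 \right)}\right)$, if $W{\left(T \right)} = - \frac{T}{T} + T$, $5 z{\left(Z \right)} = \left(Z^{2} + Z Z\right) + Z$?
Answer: $- \frac{174}{5} \approx -34.8$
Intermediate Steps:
$z{\left(Z \right)} = \frac{Z}{5} + \frac{2 Z^{2}}{5}$ ($z{\left(Z \right)} = \frac{\left(Z^{2} + Z Z\right) + Z}{5} = \frac{\left(Z^{2} + Z^{2}\right) + Z}{5} = \frac{2 Z^{2} + Z}{5} = \frac{Z + 2 Z^{2}}{5} = \frac{Z}{5} + \frac{2 Z^{2}}{5}$)
$W{\left(T \right)} = -1 + T$ ($W{\left(T \right)} = \left(-1\right) 1 + T = -1 + T$)
$W{\left(-2 \right)} \left(6 + z{\left(-4 \right)}\right) = \left(-1 - 2\right) \left(6 + \frac{1}{5} \left(-4\right) \left(1 + 2 \left(-4\right)\right)\right) = - 3 \left(6 + \frac{1}{5} \left(-4\right) \left(1 - 8\right)\right) = - 3 \left(6 + \frac{1}{5} \left(-4\right) \left(-7\right)\right) = - 3 \left(6 + \frac{28}{5}\right) = \left(-3\right) \frac{58}{5} = - \frac{174}{5}$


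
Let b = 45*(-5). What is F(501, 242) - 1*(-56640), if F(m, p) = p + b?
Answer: 56657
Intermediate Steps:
b = -225
F(m, p) = -225 + p (F(m, p) = p - 225 = -225 + p)
F(501, 242) - 1*(-56640) = (-225 + 242) - 1*(-56640) = 17 + 56640 = 56657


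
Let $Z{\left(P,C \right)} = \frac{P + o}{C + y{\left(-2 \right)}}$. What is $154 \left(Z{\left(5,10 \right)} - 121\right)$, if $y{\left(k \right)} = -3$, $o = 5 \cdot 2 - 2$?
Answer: $-18348$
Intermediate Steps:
$o = 8$ ($o = 10 - 2 = 8$)
$Z{\left(P,C \right)} = \frac{8 + P}{-3 + C}$ ($Z{\left(P,C \right)} = \frac{P + 8}{C - 3} = \frac{8 + P}{-3 + C}$)
$154 \left(Z{\left(5,10 \right)} - 121\right) = 154 \left(\frac{8 + 5}{-3 + 10} - 121\right) = 154 \left(\frac{1}{7} \cdot 13 - 121\right) = 154 \left(\frac{13}{7} - 121\right) = 154 \left(- \frac{834}{7}\right) = -18348$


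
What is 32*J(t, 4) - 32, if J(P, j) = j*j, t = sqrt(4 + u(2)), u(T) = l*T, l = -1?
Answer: 480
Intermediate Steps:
u(T) = -T
t = sqrt(2) (t = sqrt(4 - 1*2) = sqrt(4 - 2) = sqrt(2) ≈ 1.4142)
J(P, j) = j**2
32*J(t, 4) - 32 = 32*4**2 - 32 = 32*16 - 32 = 512 - 32 = 480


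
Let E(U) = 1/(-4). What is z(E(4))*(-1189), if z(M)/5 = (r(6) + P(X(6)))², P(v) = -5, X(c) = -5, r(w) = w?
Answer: -5945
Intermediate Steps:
E(U) = -¼
z(M) = 5 (z(M) = 5*(6 - 5)² = 5*1² = 5*1 = 5)
z(E(4))*(-1189) = 5*(-1189) = -5945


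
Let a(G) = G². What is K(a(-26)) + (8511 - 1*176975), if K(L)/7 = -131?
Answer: -169381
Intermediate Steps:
K(L) = -917 (K(L) = 7*(-131) = -917)
K(a(-26)) + (8511 - 1*176975) = -917 + (8511 - 1*176975) = -917 + (8511 - 176975) = -917 - 168464 = -169381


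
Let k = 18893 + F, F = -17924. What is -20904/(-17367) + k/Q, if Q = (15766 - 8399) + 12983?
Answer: 147408341/117806150 ≈ 1.2513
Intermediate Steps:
Q = 20350 (Q = 7367 + 12983 = 20350)
k = 969 (k = 18893 - 17924 = 969)
-20904/(-17367) + k/Q = -20904/(-17367) + 969/20350 = -20904*(-1/17367) + 969*(1/20350) = 6968/5789 + 969/20350 = 147408341/117806150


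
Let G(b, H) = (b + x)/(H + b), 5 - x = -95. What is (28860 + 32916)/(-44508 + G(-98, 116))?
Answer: -555984/400571 ≈ -1.3880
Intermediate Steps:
x = 100 (x = 5 - 1*(-95) = 5 + 95 = 100)
G(b, H) = (100 + b)/(H + b) (G(b, H) = (b + 100)/(H + b) = (100 + b)/(H + b))
(28860 + 32916)/(-44508 + G(-98, 116)) = (28860 + 32916)/(-44508 + (100 - 98)/(116 - 98)) = 61776/(-44508 + 2/18) = 61776/(-44508 + (1/18)*2) = 61776/(-44508 + ⅑) = 61776/(-400571/9) = 61776*(-9/400571) = -555984/400571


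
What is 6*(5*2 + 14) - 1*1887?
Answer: -1743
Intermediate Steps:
6*(5*2 + 14) - 1*1887 = 6*(10 + 14) - 1887 = 6*24 - 1887 = 144 - 1887 = -1743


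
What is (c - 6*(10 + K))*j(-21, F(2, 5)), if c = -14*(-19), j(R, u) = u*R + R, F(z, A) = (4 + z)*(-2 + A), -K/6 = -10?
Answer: 61446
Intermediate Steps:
K = 60 (K = -6*(-10) = 60)
F(z, A) = (-2 + A)*(4 + z)
j(R, u) = R + R*u (j(R, u) = R*u + R = R + R*u)
c = 266
(c - 6*(10 + K))*j(-21, F(2, 5)) = (266 - 6*(10 + 60))*(-21*(1 + (-8 - 2*2 + 4*5 + 5*2))) = (266 - 6*70)*(-21*(1 + (-8 - 4 + 20 + 10))) = (266 - 420)*(-21*(1 + 18)) = -(-3234)*19 = -154*(-399) = 61446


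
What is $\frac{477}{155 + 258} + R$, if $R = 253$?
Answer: $\frac{104966}{413} \approx 254.16$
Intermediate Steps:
$\frac{477}{155 + 258} + R = \frac{477}{155 + 258} + 253 = \frac{477}{413} + 253 = \frac{104966}{413}$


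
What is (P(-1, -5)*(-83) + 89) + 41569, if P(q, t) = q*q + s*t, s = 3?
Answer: 42820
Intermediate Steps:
P(q, t) = q² + 3*t (P(q, t) = q*q + 3*t = q² + 3*t)
(P(-1, -5)*(-83) + 89) + 41569 = (((-1)² + 3*(-5))*(-83) + 89) + 41569 = ((1 - 15)*(-83) + 89) + 41569 = (-14*(-83) + 89) + 41569 = (1162 + 89) + 41569 = 1251 + 41569 = 42820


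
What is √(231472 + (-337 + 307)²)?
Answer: 2*√58093 ≈ 482.05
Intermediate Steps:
√(231472 + (-337 + 307)²) = √(231472 + (-30)²) = √(231472 + 900) = √232372 = 2*√58093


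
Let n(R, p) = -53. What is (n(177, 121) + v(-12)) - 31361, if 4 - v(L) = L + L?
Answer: -31386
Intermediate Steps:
v(L) = 4 - 2*L (v(L) = 4 - (L + L) = 4 - 2*L)
(n(177, 121) + v(-12)) - 31361 = (-53 + (4 - 2*(-12))) - 31361 = (-53 + (4 + 24)) - 31361 = (-53 + 28) - 31361 = -25 - 31361 = -31386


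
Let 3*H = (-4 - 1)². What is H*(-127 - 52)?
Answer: -4475/3 ≈ -1491.7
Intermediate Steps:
H = 25/3 (H = (-4 - 1)²/3 = (⅓)*(-5)² = (⅓)*25 = 25/3 ≈ 8.3333)
H*(-127 - 52) = 25*(-127 - 52)/3 = (25/3)*(-179) = -4475/3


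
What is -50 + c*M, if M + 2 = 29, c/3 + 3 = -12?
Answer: -1265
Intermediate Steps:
c = -45 (c = -9 + 3*(-12) = -9 - 36 = -45)
M = 27 (M = -2 + 29 = 27)
-50 + c*M = -50 - 45*27 = -50 - 1215 = -1265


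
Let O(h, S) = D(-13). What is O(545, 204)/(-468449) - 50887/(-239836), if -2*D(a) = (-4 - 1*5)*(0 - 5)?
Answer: 23843360573/112350934364 ≈ 0.21222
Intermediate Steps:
D(a) = -45/2 (D(a) = -(-4 - 1*5)*(0 - 5)/2 = -(-4 - 5)*(-5)/2 = -(-9)*(-5)/2 = -1/2*45 = -45/2)
O(h, S) = -45/2
O(545, 204)/(-468449) - 50887/(-239836) = -45/2/(-468449) - 50887/(-239836) = -45/2*(-1/468449) - 50887*(-1/239836) = 45/936898 + 50887/239836 = 23843360573/112350934364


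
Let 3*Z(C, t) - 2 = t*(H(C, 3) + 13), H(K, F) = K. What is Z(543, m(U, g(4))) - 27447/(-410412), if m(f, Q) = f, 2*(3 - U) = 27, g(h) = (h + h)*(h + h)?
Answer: -798360697/410412 ≈ -1945.3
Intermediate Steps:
g(h) = 4*h**2 (g(h) = (2*h)*(2*h) = 4*h**2)
U = -21/2 (U = 3 - 1/2*27 = 3 - 27/2 = -21/2 ≈ -10.500)
Z(C, t) = 2/3 + t*(13 + C)/3 (Z(C, t) = 2/3 + (t*(C + 13))/3 = 2/3 + (t*(13 + C))/3 = 2/3 + t*(13 + C)/3)
Z(543, m(U, g(4))) - 27447/(-410412) = (2/3 + (13/3)*(-21/2) + (1/3)*543*(-21/2)) - 27447/(-410412) = (2/3 - 91/2 - 3801/2) - 27447*(-1)/410412 = -5836/3 - 1*(-9149/136804) = -5836/3 + 9149/136804 = -798360697/410412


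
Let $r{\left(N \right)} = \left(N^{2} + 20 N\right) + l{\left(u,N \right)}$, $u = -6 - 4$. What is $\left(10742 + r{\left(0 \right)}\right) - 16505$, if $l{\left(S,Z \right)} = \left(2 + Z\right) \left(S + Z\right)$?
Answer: $-5783$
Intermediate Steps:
$u = -10$
$r{\left(N \right)} = -20 + 2 N^{2} + 12 N$ ($r{\left(N \right)} = \left(N^{2} + 20 N\right) + \left(N^{2} + 2 \left(-10\right) + 2 N - 10 N\right) = \left(N^{2} + 20 N\right) + \left(N^{2} - 20 + 2 N - 10 N\right) = \left(N^{2} + 20 N\right) - \left(20 - N^{2} + 8 N\right) = -20 + 2 N^{2} + 12 N$)
$\left(10742 + r{\left(0 \right)}\right) - 16505 = \left(10742 + \left(-20 + 2 \cdot 0^{2} + 12 \cdot 0\right)\right) - 16505 = \left(10742 + \left(-20 + 2 \cdot 0 + 0\right)\right) - 16505 = \left(10742 + \left(-20 + 0 + 0\right)\right) - 16505 = \left(10742 - 20\right) - 16505 = 10722 - 16505 = -5783$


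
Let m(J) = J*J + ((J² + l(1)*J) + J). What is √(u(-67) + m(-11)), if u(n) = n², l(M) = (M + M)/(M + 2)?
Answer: √42414/3 ≈ 68.649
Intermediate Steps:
l(M) = 2*M/(2 + M) (l(M) = (2*M)/(2 + M) = 2*M/(2 + M))
m(J) = 2*J² + 5*J/3 (m(J) = J*J + ((J² + (2*1/(2 + 1))*J) + J) = J² + ((J² + (2*1/3)*J) + J) = J² + ((J² + (2*1*(⅓))*J) + J) = J² + ((J² + 2*J/3) + J) = J² + (J² + 5*J/3) = 2*J² + 5*J/3)
√(u(-67) + m(-11)) = √((-67)² + (⅓)*(-11)*(5 + 6*(-11))) = √(4489 + (⅓)*(-11)*(5 - 66)) = √(4489 + (⅓)*(-11)*(-61)) = √(4489 + 671/3) = √(14138/3) = √42414/3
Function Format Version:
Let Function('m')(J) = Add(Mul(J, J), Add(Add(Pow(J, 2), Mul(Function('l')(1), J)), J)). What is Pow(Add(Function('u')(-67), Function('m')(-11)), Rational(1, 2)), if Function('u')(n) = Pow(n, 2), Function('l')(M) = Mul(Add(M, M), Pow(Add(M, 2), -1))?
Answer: Mul(Rational(1, 3), Pow(42414, Rational(1, 2))) ≈ 68.649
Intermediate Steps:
Function('l')(M) = Mul(2, M, Pow(Add(2, M), -1)) (Function('l')(M) = Mul(Mul(2, M), Pow(Add(2, M), -1)) = Mul(2, M, Pow(Add(2, M), -1)))
Function('m')(J) = Add(Mul(2, Pow(J, 2)), Mul(Rational(5, 3), J)) (Function('m')(J) = Add(Mul(J, J), Add(Add(Pow(J, 2), Mul(Mul(2, 1, Pow(Add(2, 1), -1)), J)), J)) = Add(Pow(J, 2), Add(Add(Pow(J, 2), Mul(Mul(2, 1, Pow(3, -1)), J)), J)) = Add(Pow(J, 2), Add(Add(Pow(J, 2), Mul(Mul(2, 1, Rational(1, 3)), J)), J)) = Add(Pow(J, 2), Add(Add(Pow(J, 2), Mul(Rational(2, 3), J)), J)) = Add(Pow(J, 2), Add(Pow(J, 2), Mul(Rational(5, 3), J))) = Add(Mul(2, Pow(J, 2)), Mul(Rational(5, 3), J)))
Pow(Add(Function('u')(-67), Function('m')(-11)), Rational(1, 2)) = Pow(Add(Pow(-67, 2), Mul(Rational(1, 3), -11, Add(5, Mul(6, -11)))), Rational(1, 2)) = Pow(Add(4489, Mul(Rational(1, 3), -11, Add(5, -66))), Rational(1, 2)) = Pow(Add(4489, Mul(Rational(1, 3), -11, -61)), Rational(1, 2)) = Pow(Add(4489, Rational(671, 3)), Rational(1, 2)) = Pow(Rational(14138, 3), Rational(1, 2)) = Mul(Rational(1, 3), Pow(42414, Rational(1, 2)))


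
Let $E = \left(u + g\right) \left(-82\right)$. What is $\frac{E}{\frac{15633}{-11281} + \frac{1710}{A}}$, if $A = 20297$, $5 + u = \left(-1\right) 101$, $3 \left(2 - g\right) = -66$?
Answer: $- \frac{1539597352868}{298012491} \approx -5166.2$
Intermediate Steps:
$g = 24$ ($g = 2 - -22 = 2 + 22 = 24$)
$u = -106$ ($u = -5 - 101 = -106$)
$E = 6724$ ($E = \left(-106 + 24\right) \left(-82\right) = \left(-82\right) \left(-82\right) = 6724$)
$\frac{E}{\frac{15633}{-11281} + \frac{1710}{A}} = \frac{6724}{\frac{15633}{-11281} + \frac{1710}{20297}} = \frac{6724}{15633 \left(- \frac{1}{11281}\right) + 1710 \cdot \frac{1}{20297}} = \frac{6724}{- \frac{15633}{11281} + \frac{1710}{20297}} = \frac{6724}{- \frac{298012491}{228970457}} = 6724 \left(- \frac{228970457}{298012491}\right) = - \frac{1539597352868}{298012491}$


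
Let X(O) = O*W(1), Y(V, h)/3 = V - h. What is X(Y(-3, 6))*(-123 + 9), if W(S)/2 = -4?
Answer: -24624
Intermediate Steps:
W(S) = -8 (W(S) = 2*(-4) = -8)
Y(V, h) = -3*h + 3*V (Y(V, h) = 3*(V - h) = -3*h + 3*V)
X(O) = -8*O (X(O) = O*(-8) = -8*O)
X(Y(-3, 6))*(-123 + 9) = (-8*(-3*6 + 3*(-3)))*(-123 + 9) = -8*(-18 - 9)*(-114) = -8*(-27)*(-114) = 216*(-114) = -24624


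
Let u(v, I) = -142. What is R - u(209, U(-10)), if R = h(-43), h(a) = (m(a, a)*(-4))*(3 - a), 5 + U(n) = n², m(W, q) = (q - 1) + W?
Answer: 16150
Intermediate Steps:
m(W, q) = -1 + W + q (m(W, q) = (-1 + q) + W = -1 + W + q)
U(n) = -5 + n²
h(a) = (3 - a)*(4 - 8*a) (h(a) = ((-1 + a + a)*(-4))*(3 - a) = ((-1 + 2*a)*(-4))*(3 - a) = (4 - 8*a)*(3 - a) = (3 - a)*(4 - 8*a))
R = 16008 (R = 4*(-1 + 2*(-43))*(-3 - 43) = 4*(-1 - 86)*(-46) = 4*(-87)*(-46) = 16008)
R - u(209, U(-10)) = 16008 - 1*(-142) = 16008 + 142 = 16150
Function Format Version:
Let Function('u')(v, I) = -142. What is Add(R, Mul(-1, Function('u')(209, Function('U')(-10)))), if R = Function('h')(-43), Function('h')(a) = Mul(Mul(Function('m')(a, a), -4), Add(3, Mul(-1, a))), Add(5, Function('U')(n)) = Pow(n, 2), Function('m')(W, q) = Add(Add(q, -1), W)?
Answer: 16150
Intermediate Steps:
Function('m')(W, q) = Add(-1, W, q) (Function('m')(W, q) = Add(Add(-1, q), W) = Add(-1, W, q))
Function('U')(n) = Add(-5, Pow(n, 2))
Function('h')(a) = Mul(Add(3, Mul(-1, a)), Add(4, Mul(-8, a))) (Function('h')(a) = Mul(Mul(Add(-1, a, a), -4), Add(3, Mul(-1, a))) = Mul(Mul(Add(-1, Mul(2, a)), -4), Add(3, Mul(-1, a))) = Mul(Add(4, Mul(-8, a)), Add(3, Mul(-1, a))) = Mul(Add(3, Mul(-1, a)), Add(4, Mul(-8, a))))
R = 16008 (R = Mul(4, Add(-1, Mul(2, -43)), Add(-3, -43)) = Mul(4, Add(-1, -86), -46) = Mul(4, -87, -46) = 16008)
Add(R, Mul(-1, Function('u')(209, Function('U')(-10)))) = Add(16008, Mul(-1, -142)) = Add(16008, 142) = 16150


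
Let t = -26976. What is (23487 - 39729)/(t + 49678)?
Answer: -8121/11351 ≈ -0.71544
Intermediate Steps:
(23487 - 39729)/(t + 49678) = (23487 - 39729)/(-26976 + 49678) = -16242/22702 = -16242*1/22702 = -8121/11351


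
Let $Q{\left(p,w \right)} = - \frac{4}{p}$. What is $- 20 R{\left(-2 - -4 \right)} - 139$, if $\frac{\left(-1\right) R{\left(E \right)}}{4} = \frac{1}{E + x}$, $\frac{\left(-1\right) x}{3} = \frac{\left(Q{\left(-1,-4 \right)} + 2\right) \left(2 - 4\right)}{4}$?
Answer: $- \frac{1449}{11} \approx -131.73$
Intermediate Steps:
$x = 9$ ($x = - 3 \frac{\left(- \frac{4}{-1} + 2\right) \left(2 - 4\right)}{4} = - 3 \left(\left(-4\right) \left(-1\right) + 2\right) \left(-2\right) \frac{1}{4} = - 3 \left(4 + 2\right) \left(-2\right) \frac{1}{4} = - 3 \cdot 6 \left(-2\right) \frac{1}{4} = - 3 \left(\left(-12\right) \frac{1}{4}\right) = \left(-3\right) \left(-3\right) = 9$)
$R{\left(E \right)} = - \frac{4}{9 + E}$ ($R{\left(E \right)} = - \frac{4}{E + 9} = - \frac{4}{9 + E}$)
$- 20 R{\left(-2 - -4 \right)} - 139 = - 20 \left(- \frac{4}{9 - -2}\right) - 139 = - 20 \left(- \frac{4}{9 + \left(-2 + 4\right)}\right) - 139 = - 20 \left(- \frac{4}{9 + 2}\right) - 139 = - 20 \left(- \frac{4}{11}\right) - 139 = - 20 \left(\left(-4\right) \frac{1}{11}\right) - 139 = \left(-20\right) \left(- \frac{4}{11}\right) - 139 = \frac{80}{11} - 139 = - \frac{1449}{11}$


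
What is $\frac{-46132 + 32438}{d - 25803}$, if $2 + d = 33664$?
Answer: $- \frac{13694}{7859} \approx -1.7425$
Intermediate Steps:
$d = 33662$ ($d = -2 + 33664 = 33662$)
$\frac{-46132 + 32438}{d - 25803} = \frac{-46132 + 32438}{33662 - 25803} = - \frac{13694}{7859}$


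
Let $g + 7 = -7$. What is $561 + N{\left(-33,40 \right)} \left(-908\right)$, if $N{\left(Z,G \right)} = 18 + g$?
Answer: $-3071$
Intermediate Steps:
$g = -14$ ($g = -7 - 7 = -14$)
$N{\left(Z,G \right)} = 4$ ($N{\left(Z,G \right)} = 18 - 14 = 4$)
$561 + N{\left(-33,40 \right)} \left(-908\right) = 561 + 4 \left(-908\right) = 561 - 3632 = -3071$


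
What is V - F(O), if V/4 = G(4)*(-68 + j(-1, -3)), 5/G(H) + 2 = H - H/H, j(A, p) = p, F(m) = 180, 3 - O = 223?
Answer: -1600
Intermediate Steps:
O = -220 (O = 3 - 1*223 = 3 - 223 = -220)
G(H) = 5/(-3 + H) (G(H) = 5/(-2 + (H - H/H)) = 5/(-2 + (H - 1*1)) = 5/(-2 + (H - 1)) = 5/(-2 + (-1 + H)) = 5/(-3 + H))
V = -1420 (V = 4*((5/(-3 + 4))*(-68 - 3)) = 4*((5/1)*(-71)) = 4*((5*1)*(-71)) = 4*(5*(-71)) = 4*(-355) = -1420)
V - F(O) = -1420 - 1*180 = -1420 - 180 = -1600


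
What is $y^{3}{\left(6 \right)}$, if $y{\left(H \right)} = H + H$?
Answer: $1728$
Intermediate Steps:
$y{\left(H \right)} = 2 H$
$y^{3}{\left(6 \right)} = \left(2 \cdot 6\right)^{3} = 12^{3} = 1728$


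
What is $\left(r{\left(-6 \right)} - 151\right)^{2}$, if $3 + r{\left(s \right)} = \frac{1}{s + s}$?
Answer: $\frac{3418801}{144} \approx 23742.0$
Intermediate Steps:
$r{\left(s \right)} = -3 + \frac{1}{2 s}$ ($r{\left(s \right)} = -3 + \frac{1}{s + s} = -3 + \frac{1}{2 s}$)
$\left(r{\left(-6 \right)} - 151\right)^{2} = \left(\left(-3 + \frac{1}{2 \left(-6\right)}\right) - 151\right)^{2} = \left(\left(-3 + \frac{1}{2} \left(- \frac{1}{6}\right)\right) - 151\right)^{2} = \left(\left(-3 - \frac{1}{12}\right) - 151\right)^{2} = \left(- \frac{37}{12} - 151\right)^{2} = \left(- \frac{1849}{12}\right)^{2} = \frac{3418801}{144}$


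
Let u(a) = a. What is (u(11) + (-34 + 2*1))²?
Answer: 441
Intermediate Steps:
(u(11) + (-34 + 2*1))² = (11 + (-34 + 2*1))² = (11 + (-34 + 2))² = (11 - 32)² = (-21)² = 441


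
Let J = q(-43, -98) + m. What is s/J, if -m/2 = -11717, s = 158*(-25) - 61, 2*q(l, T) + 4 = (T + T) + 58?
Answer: -4011/23363 ≈ -0.17168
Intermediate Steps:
q(l, T) = 27 + T (q(l, T) = -2 + ((T + T) + 58)/2 = -2 + (2*T + 58)/2 = -2 + (58 + 2*T)/2 = -2 + (29 + T) = 27 + T)
s = -4011 (s = -3950 - 61 = -4011)
m = 23434 (m = -2*(-11717) = 23434)
J = 23363 (J = (27 - 98) + 23434 = -71 + 23434 = 23363)
s/J = -4011/23363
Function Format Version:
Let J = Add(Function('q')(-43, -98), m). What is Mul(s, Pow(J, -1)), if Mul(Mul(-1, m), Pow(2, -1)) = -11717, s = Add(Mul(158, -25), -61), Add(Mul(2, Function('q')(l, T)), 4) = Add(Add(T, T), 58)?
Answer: Rational(-4011, 23363) ≈ -0.17168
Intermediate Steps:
Function('q')(l, T) = Add(27, T) (Function('q')(l, T) = Add(-2, Mul(Rational(1, 2), Add(Add(T, T), 58))) = Add(-2, Mul(Rational(1, 2), Add(Mul(2, T), 58))) = Add(-2, Mul(Rational(1, 2), Add(58, Mul(2, T)))) = Add(-2, Add(29, T)) = Add(27, T))
s = -4011 (s = Add(-3950, -61) = -4011)
m = 23434 (m = Mul(-2, -11717) = 23434)
J = 23363 (J = Add(Add(27, -98), 23434) = Add(-71, 23434) = 23363)
Mul(s, Pow(J, -1)) = Mul(-4011, Pow(23363, -1)) = Mul(-4011, Rational(1, 23363)) = Rational(-4011, 23363)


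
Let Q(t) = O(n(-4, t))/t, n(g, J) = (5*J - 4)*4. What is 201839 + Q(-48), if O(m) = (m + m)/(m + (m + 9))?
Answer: 1176519409/5829 ≈ 2.0184e+5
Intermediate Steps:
n(g, J) = -16 + 20*J (n(g, J) = (-4 + 5*J)*4 = -16 + 20*J)
O(m) = 2*m/(9 + 2*m) (O(m) = (2*m)/(m + (9 + m)) = (2*m)/(9 + 2*m) = 2*m/(9 + 2*m))
Q(t) = 2*(-16 + 20*t)/(t*(-23 + 40*t)) (Q(t) = (2*(-16 + 20*t)/(9 + 2*(-16 + 20*t)))/t = (2*(-16 + 20*t)/(9 + (-32 + 40*t)))/t = (2*(-16 + 20*t)/(-23 + 40*t))/t = 2*(-16 + 20*t)/(t*(-23 + 40*t)))
201839 + Q(-48) = 201839 + 8*(-4 + 5*(-48))/(-48*(-23 + 40*(-48))) = 201839 + 8*(-1/48)*(-4 - 240)/(-23 - 1920) = 201839 + 8*(-1/48)*(-244)/(-1943) = 201839 + 8*(-1/48)*(-1/1943)*(-244) = 201839 - 122/5829 = 1176519409/5829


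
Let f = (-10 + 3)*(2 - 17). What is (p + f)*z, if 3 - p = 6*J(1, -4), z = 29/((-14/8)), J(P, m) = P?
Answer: -11832/7 ≈ -1690.3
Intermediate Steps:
f = 105 (f = -7*(-15) = 105)
z = -116/7 (z = 29/((-14*⅛)) = 29/(-7/4) = 29*(-4/7) = -116/7 ≈ -16.571)
p = -3 (p = 3 - 6 = -3)
(p + f)*z = (-3 + 105)*(-116/7) = 102*(-116/7) = -11832/7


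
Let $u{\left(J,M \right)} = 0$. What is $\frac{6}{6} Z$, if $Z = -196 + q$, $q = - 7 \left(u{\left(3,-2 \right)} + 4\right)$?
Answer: $-224$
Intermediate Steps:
$q = -28$ ($q = - 7 \left(0 + 4\right) = \left(-7\right) 4 = -28$)
$Z = -224$ ($Z = -196 - 28 = -224$)
$\frac{6}{6} Z = \frac{6}{6} \left(-224\right) = 6 \cdot \frac{1}{6} \left(-224\right) = 1 \left(-224\right) = -224$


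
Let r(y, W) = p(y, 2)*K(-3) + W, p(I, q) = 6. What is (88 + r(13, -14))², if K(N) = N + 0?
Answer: 3136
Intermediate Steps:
K(N) = N
r(y, W) = -18 + W (r(y, W) = 6*(-3) + W = -18 + W)
(88 + r(13, -14))² = (88 + (-18 - 14))² = (88 - 32)² = 56² = 3136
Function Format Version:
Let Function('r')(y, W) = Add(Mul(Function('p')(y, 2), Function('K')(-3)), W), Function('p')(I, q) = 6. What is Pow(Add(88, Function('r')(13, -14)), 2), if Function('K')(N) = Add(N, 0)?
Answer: 3136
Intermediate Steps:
Function('K')(N) = N
Function('r')(y, W) = Add(-18, W) (Function('r')(y, W) = Add(Mul(6, -3), W) = Add(-18, W))
Pow(Add(88, Function('r')(13, -14)), 2) = Pow(Add(88, Add(-18, -14)), 2) = Pow(Add(88, -32), 2) = Pow(56, 2) = 3136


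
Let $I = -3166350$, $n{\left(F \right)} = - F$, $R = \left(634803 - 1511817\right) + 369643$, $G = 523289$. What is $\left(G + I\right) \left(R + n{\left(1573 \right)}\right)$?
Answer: $1345170037584$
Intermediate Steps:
$R = -507371$ ($R = -877014 + 369643 = -507371$)
$\left(G + I\right) \left(R + n{\left(1573 \right)}\right) = \left(523289 - 3166350\right) \left(-507371 - 1573\right) = - 2643061 \left(-507371 - 1573\right) = \left(-2643061\right) \left(-508944\right) = 1345170037584$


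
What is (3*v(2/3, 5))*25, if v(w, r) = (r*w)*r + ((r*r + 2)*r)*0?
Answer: 1250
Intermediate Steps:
v(w, r) = w*r² (v(w, r) = w*r² + ((r² + 2)*r)*0 = w*r² + ((2 + r²)*r)*0 = w*r² + (r*(2 + r²))*0 = w*r² + 0 = w*r²)
(3*v(2/3, 5))*25 = (3*((2/3)*5²))*25 = (3*((2*(⅓))*25))*25 = (3*((⅔)*25))*25 = (3*(50/3))*25 = 50*25 = 1250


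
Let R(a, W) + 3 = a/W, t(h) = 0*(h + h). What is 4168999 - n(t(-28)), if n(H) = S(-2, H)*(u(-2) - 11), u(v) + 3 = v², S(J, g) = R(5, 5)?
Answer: 4168979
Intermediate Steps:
t(h) = 0 (t(h) = 0*(2*h) = 0)
R(a, W) = -3 + a/W
S(J, g) = -2 (S(J, g) = -3 + 5/5 = -3 + 5*(⅕) = -3 + 1 = -2)
u(v) = -3 + v²
n(H) = 20 (n(H) = -2*((-3 + (-2)²) - 11) = -2*((-3 + 4) - 11) = -2*(1 - 11) = -2*(-10) = 20)
4168999 - n(t(-28)) = 4168999 - 1*20 = 4168999 - 20 = 4168979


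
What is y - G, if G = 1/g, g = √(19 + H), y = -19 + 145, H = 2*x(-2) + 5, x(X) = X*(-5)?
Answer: 126 - √11/22 ≈ 125.85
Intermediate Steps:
x(X) = -5*X
H = 25 (H = 2*(-5*(-2)) + 5 = 2*10 + 5 = 20 + 5 = 25)
y = 126
g = 2*√11 (g = √(19 + 25) = √44 = 2*√11 ≈ 6.6332)
G = √11/22 (G = 1/(2*√11) = √11/22 ≈ 0.15076)
y - G = 126 - √11/22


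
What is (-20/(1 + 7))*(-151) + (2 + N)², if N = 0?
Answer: 763/2 ≈ 381.50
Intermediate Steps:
(-20/(1 + 7))*(-151) + (2 + N)² = (-20/(1 + 7))*(-151) + (2 + 0)² = (-20/8)*(-151) + 2² = ((⅛)*(-20))*(-151) + 4 = -5/2*(-151) + 4 = 755/2 + 4 = 763/2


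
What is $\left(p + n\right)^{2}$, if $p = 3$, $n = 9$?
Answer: $144$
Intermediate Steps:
$\left(p + n\right)^{2} = \left(3 + 9\right)^{2} = 12^{2} = 144$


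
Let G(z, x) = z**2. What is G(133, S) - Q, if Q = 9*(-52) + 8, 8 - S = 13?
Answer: 18149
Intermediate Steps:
S = -5 (S = 8 - 1*13 = 8 - 13 = -5)
Q = -460 (Q = -468 + 8 = -460)
G(133, S) - Q = 133**2 - 1*(-460) = 17689 + 460 = 18149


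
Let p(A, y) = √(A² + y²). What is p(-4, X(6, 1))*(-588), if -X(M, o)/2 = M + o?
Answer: -1176*√53 ≈ -8561.4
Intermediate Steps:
X(M, o) = -2*M - 2*o (X(M, o) = -2*(M + o) = -2*M - 2*o)
p(-4, X(6, 1))*(-588) = √((-4)² + (-2*6 - 2*1)²)*(-588) = √(16 + (-12 - 2)²)*(-588) = √(16 + (-14)²)*(-588) = √(16 + 196)*(-588) = √212*(-588) = (2*√53)*(-588) = -1176*√53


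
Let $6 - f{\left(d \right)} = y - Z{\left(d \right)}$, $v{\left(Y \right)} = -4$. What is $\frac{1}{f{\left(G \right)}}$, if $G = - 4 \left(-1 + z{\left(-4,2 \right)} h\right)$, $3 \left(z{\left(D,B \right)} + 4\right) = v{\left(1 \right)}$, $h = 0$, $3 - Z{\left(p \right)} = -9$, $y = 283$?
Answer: $- \frac{1}{265} \approx -0.0037736$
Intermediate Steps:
$Z{\left(p \right)} = 12$ ($Z{\left(p \right)} = 3 - -9 = 3 + 9 = 12$)
$z{\left(D,B \right)} = - \frac{16}{3}$ ($z{\left(D,B \right)} = -4 + \frac{1}{3} \left(-4\right) = -4 - \frac{4}{3} = - \frac{16}{3}$)
$G = 4$ ($G = - 4 \left(-1 - 0\right) = - 4 \left(-1 + 0\right) = \left(-4\right) \left(-1\right) = 4$)
$f{\left(d \right)} = -265$ ($f{\left(d \right)} = 6 - \left(283 - 12\right) = 6 - 271 = -265$)
$\frac{1}{f{\left(G \right)}} = \frac{1}{-265} = - \frac{1}{265}$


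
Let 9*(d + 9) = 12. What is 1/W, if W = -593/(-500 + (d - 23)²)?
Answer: -3964/5337 ≈ -0.74274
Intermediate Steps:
d = -23/3 (d = -9 + (⅑)*12 = -9 + 4/3 = -23/3 ≈ -7.6667)
W = -5337/3964 (W = -593/(-500 + (-23/3 - 23)²) = -593/(-500 + (-92/3)²) = -593/(-500 + 8464/9) = -593/3964/9 = -593*9/3964 = -5337/3964 ≈ -1.3464)
1/W = 1/(-5337/3964) = -3964/5337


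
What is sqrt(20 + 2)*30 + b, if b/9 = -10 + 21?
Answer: 99 + 30*sqrt(22) ≈ 239.71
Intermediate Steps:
b = 99 (b = 9*(-10 + 21) = 9*11 = 99)
sqrt(20 + 2)*30 + b = sqrt(20 + 2)*30 + 99 = sqrt(22)*30 + 99 = 30*sqrt(22) + 99 = 99 + 30*sqrt(22)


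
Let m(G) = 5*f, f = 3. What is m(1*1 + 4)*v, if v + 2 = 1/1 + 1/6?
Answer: -25/2 ≈ -12.500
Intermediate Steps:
m(G) = 15 (m(G) = 5*3 = 15)
v = -5/6 (v = -2 + (1/1 + 1/6) = -2 + (1*1 + 1*(1/6)) = -2 + (1 + 1/6) = -2 + 7/6 = -5/6 ≈ -0.83333)
m(1*1 + 4)*v = 15*(-5/6) = -25/2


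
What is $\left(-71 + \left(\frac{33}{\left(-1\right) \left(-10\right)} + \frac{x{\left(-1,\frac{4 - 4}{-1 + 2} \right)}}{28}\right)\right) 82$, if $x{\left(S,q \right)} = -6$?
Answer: $- \frac{194914}{35} \approx -5569.0$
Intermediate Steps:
$\left(-71 + \left(\frac{33}{\left(-1\right) \left(-10\right)} + \frac{x{\left(-1,\frac{4 - 4}{-1 + 2} \right)}}{28}\right)\right) 82 = \left(-71 + \left(\frac{33}{\left(-1\right) \left(-10\right)} - \frac{6}{28}\right)\right) 82 = \left(-71 + \left(\frac{33}{10} - \frac{3}{14}\right)\right) 82 = \left(-71 + \frac{108}{35}\right) 82 = \left(- \frac{2377}{35}\right) 82 = - \frac{194914}{35}$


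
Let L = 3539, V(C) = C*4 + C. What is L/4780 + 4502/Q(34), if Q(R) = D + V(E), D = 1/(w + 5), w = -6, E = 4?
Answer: 21586801/90820 ≈ 237.69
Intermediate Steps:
V(C) = 5*C (V(C) = 4*C + C = 5*C)
D = -1 (D = 1/(-6 + 5) = 1/(-1) = -1)
Q(R) = 19 (Q(R) = -1 + 5*4 = -1 + 20 = 19)
L/4780 + 4502/Q(34) = 3539/4780 + 4502/19 = 21586801/90820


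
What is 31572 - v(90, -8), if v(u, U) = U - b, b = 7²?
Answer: 31629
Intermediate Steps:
b = 49
v(u, U) = -49 + U (v(u, U) = U - 1*49 = U - 49 = -49 + U)
31572 - v(90, -8) = 31572 - (-49 - 8) = 31572 - 1*(-57) = 31572 + 57 = 31629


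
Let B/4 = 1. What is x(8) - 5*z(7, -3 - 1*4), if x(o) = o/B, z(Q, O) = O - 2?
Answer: 47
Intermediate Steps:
B = 4 (B = 4*1 = 4)
z(Q, O) = -2 + O
x(o) = o/4
x(8) - 5*z(7, -3 - 1*4) = (¼)*8 - 5*(-2 + (-3 - 1*4)) = 2 - 5*(-2 + (-3 - 4)) = 2 - 5*(-2 - 7) = 2 - 5*(-9) = 2 + 45 = 47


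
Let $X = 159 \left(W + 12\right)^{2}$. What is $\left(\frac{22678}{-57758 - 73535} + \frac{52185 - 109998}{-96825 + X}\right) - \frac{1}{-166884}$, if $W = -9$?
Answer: $\frac{150951365527085}{348358235389788} \approx 0.43332$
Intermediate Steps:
$X = 1431$ ($X = 159 \left(-9 + 12\right)^{2} = 159 \cdot 3^{2} = 159 \cdot 9 = 1431$)
$\left(\frac{22678}{-57758 - 73535} + \frac{52185 - 109998}{-96825 + X}\right) - \frac{1}{-166884} = \left(\frac{22678}{-57758 - 73535} + \frac{52185 - 109998}{-96825 + 1431}\right) - \frac{1}{-166884} = \left(\frac{22678}{-57758 - 73535} - \frac{57813}{-95394}\right) - - \frac{1}{166884} = \left(\frac{22678}{-131293} - - \frac{19271}{31798}\right) + \frac{1}{166884} = \left(22678 \left(- \frac{1}{131293}\right) + \frac{19271}{31798}\right) + \frac{1}{166884} = \left(- \frac{22678}{131293} + \frac{19271}{31798}\right) + \frac{1}{166884} = \frac{1809032359}{4174854814} + \frac{1}{166884} = \frac{150951365527085}{348358235389788}$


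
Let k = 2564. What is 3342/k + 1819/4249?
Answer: 9432037/5447218 ≈ 1.7315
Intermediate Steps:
3342/k + 1819/4249 = 3342/2564 + 1819/4249 = 3342*(1/2564) + 1819*(1/4249) = 1671/1282 + 1819/4249 = 9432037/5447218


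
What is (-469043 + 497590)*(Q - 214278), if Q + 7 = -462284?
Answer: -19314015243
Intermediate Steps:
Q = -462291 (Q = -7 - 462284 = -462291)
(-469043 + 497590)*(Q - 214278) = (-469043 + 497590)*(-462291 - 214278) = 28547*(-676569) = -19314015243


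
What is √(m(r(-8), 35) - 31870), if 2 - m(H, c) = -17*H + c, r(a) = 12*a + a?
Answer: I*√33671 ≈ 183.5*I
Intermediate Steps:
r(a) = 13*a
m(H, c) = 2 - c + 17*H (m(H, c) = 2 - (-17*H + c) = 2 - (c - 17*H) = 2 + (-c + 17*H) = 2 - c + 17*H)
√(m(r(-8), 35) - 31870) = √((2 - 1*35 + 17*(13*(-8))) - 31870) = √((2 - 35 + 17*(-104)) - 31870) = √((2 - 35 - 1768) - 31870) = √(-1801 - 31870) = √(-33671) = I*√33671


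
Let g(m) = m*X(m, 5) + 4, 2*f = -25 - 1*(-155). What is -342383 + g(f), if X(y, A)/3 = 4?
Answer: -341599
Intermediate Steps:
X(y, A) = 12 (X(y, A) = 3*4 = 12)
f = 65 (f = (-25 - 1*(-155))/2 = (-25 + 155)/2 = (½)*130 = 65)
g(m) = 4 + 12*m (g(m) = m*12 + 4 = 12*m + 4 = 4 + 12*m)
-342383 + g(f) = -342383 + (4 + 12*65) = -342383 + (4 + 780) = -342383 + 784 = -341599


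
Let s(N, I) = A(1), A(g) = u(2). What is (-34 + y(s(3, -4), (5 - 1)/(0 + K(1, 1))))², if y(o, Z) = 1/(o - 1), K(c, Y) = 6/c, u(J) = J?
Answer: 1089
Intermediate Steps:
A(g) = 2
s(N, I) = 2
y(o, Z) = 1/(-1 + o)
(-34 + y(s(3, -4), (5 - 1)/(0 + K(1, 1))))² = (-34 + 1/(-1 + 2))² = (-34 + 1/1)² = (-34 + 1)² = (-33)² = 1089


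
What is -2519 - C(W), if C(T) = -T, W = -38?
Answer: -2557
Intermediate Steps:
-2519 - C(W) = -2519 - (-1)*(-38) = -2519 - 1*38 = -2519 - 38 = -2557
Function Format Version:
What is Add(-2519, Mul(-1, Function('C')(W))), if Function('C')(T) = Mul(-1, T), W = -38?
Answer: -2557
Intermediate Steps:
Add(-2519, Mul(-1, Function('C')(W))) = Add(-2519, Mul(-1, Mul(-1, -38))) = Add(-2519, Mul(-1, 38)) = Add(-2519, -38) = -2557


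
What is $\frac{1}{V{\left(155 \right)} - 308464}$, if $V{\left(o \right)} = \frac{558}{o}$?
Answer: $- \frac{5}{1542302} \approx -3.2419 \cdot 10^{-6}$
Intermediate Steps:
$\frac{1}{V{\left(155 \right)} - 308464} = \frac{1}{\frac{558}{155} - 308464} = \frac{1}{558 \cdot \frac{1}{155} - 308464} = \frac{1}{\frac{18}{5} - 308464} = \frac{1}{- \frac{1542302}{5}} = - \frac{5}{1542302}$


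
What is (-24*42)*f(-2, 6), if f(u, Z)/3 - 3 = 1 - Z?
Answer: 6048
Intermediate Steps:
f(u, Z) = 12 - 3*Z (f(u, Z) = 9 + 3*(1 - Z) = 9 + (3 - 3*Z) = 12 - 3*Z)
(-24*42)*f(-2, 6) = (-24*42)*(12 - 3*6) = -1008*(12 - 18) = -1008*(-6) = 6048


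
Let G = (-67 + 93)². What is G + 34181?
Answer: 34857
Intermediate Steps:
G = 676 (G = 26² = 676)
G + 34181 = 676 + 34181 = 34857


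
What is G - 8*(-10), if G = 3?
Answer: 83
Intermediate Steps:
G - 8*(-10) = 3 - 8*(-10) = 3 + 80 = 83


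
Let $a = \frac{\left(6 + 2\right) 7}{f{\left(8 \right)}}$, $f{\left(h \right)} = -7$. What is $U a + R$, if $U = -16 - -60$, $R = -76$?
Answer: $-428$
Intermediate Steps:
$U = 44$ ($U = -16 + 60 = 44$)
$a = -8$ ($a = \frac{\left(6 + 2\right) 7}{-7} = 8 \cdot 7 \left(- \frac{1}{7}\right) = 56 \left(- \frac{1}{7}\right) = -8$)
$U a + R = 44 \left(-8\right) - 76 = -352 - 76 = -428$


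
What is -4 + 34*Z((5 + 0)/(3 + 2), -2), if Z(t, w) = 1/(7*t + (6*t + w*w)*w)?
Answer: -86/13 ≈ -6.6154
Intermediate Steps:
Z(t, w) = 1/(7*t + w*(w**2 + 6*t)) (Z(t, w) = 1/(7*t + (6*t + w**2)*w) = 1/(7*t + (w**2 + 6*t)*w) = 1/(7*t + w*(w**2 + 6*t)))
-4 + 34*Z((5 + 0)/(3 + 2), -2) = -4 + 34/((-2)**3 + 7*((5 + 0)/(3 + 2)) + 6*((5 + 0)/(3 + 2))*(-2)) = -4 + 34/(-8 + 7*(5/5) + 6*(5/5)*(-2)) = -4 + 34/(-8 + 7*(5*(1/5)) + 6*(5*(1/5))*(-2)) = -4 + 34/(-8 + 7*1 + 6*1*(-2)) = -4 + 34/(-8 + 7 - 12) = -4 + 34/(-13) = -4 + 34*(-1/13) = -4 - 34/13 = -86/13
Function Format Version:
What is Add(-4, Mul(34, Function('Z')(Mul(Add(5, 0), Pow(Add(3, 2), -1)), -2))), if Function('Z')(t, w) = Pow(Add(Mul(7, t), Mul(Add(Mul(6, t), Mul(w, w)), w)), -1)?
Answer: Rational(-86, 13) ≈ -6.6154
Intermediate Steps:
Function('Z')(t, w) = Pow(Add(Mul(7, t), Mul(w, Add(Pow(w, 2), Mul(6, t)))), -1) (Function('Z')(t, w) = Pow(Add(Mul(7, t), Mul(Add(Mul(6, t), Pow(w, 2)), w)), -1) = Pow(Add(Mul(7, t), Mul(Add(Pow(w, 2), Mul(6, t)), w)), -1) = Pow(Add(Mul(7, t), Mul(w, Add(Pow(w, 2), Mul(6, t)))), -1))
Add(-4, Mul(34, Function('Z')(Mul(Add(5, 0), Pow(Add(3, 2), -1)), -2))) = Add(-4, Mul(34, Pow(Add(Pow(-2, 3), Mul(7, Mul(Add(5, 0), Pow(Add(3, 2), -1))), Mul(6, Mul(Add(5, 0), Pow(Add(3, 2), -1)), -2)), -1))) = Add(-4, Mul(34, Pow(Add(-8, Mul(7, Mul(5, Pow(5, -1))), Mul(6, Mul(5, Pow(5, -1)), -2)), -1))) = Add(-4, Mul(34, Pow(Add(-8, Mul(7, Mul(5, Rational(1, 5))), Mul(6, Mul(5, Rational(1, 5)), -2)), -1))) = Add(-4, Mul(34, Pow(Add(-8, Mul(7, 1), Mul(6, 1, -2)), -1))) = Add(-4, Mul(34, Pow(Add(-8, 7, -12), -1))) = Add(-4, Mul(34, Pow(-13, -1))) = Add(-4, Mul(34, Rational(-1, 13))) = Add(-4, Rational(-34, 13)) = Rational(-86, 13)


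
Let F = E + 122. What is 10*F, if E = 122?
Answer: 2440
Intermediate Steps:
F = 244 (F = 122 + 122 = 244)
10*F = 10*244 = 2440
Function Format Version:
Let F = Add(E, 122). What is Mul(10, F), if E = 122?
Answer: 2440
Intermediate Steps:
F = 244 (F = Add(122, 122) = 244)
Mul(10, F) = Mul(10, 244) = 2440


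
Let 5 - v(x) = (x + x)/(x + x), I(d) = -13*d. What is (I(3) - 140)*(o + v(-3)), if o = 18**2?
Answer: -58712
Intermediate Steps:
o = 324
v(x) = 4 (v(x) = 5 - (x + x)/(x + x) = 5 - 2*x/(2*x) = 5 - 2*x*1/(2*x) = 5 - 1*1 = 5 - 1 = 4)
(I(3) - 140)*(o + v(-3)) = (-13*3 - 140)*(324 + 4) = (-39 - 140)*328 = -179*328 = -58712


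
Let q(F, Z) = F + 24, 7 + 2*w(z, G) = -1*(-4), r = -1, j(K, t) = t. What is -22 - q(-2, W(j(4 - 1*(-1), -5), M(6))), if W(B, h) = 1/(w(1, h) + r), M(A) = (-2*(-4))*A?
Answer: -44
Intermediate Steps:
M(A) = 8*A
w(z, G) = -3/2 (w(z, G) = -7/2 + (-1*(-4))/2 = -7/2 + (1/2)*4 = -7/2 + 2 = -3/2)
W(B, h) = -2/5 (W(B, h) = 1/(-3/2 - 1) = 1/(-5/2) = -2/5)
q(F, Z) = 24 + F
-22 - q(-2, W(j(4 - 1*(-1), -5), M(6))) = -22 - (24 - 2) = -22 - 1*22 = -22 - 22 = -44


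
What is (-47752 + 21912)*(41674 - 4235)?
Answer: -967423760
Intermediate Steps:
(-47752 + 21912)*(41674 - 4235) = -25840*37439 = -967423760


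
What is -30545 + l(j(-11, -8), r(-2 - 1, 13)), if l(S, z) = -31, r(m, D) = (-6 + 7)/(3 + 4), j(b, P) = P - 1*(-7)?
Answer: -30576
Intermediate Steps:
j(b, P) = 7 + P (j(b, P) = P + 7 = 7 + P)
r(m, D) = ⅐ (r(m, D) = 1/7 = 1*(⅐) = ⅐)
-30545 + l(j(-11, -8), r(-2 - 1, 13)) = -30545 - 31 = -30576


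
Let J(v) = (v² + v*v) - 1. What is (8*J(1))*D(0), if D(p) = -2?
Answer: -16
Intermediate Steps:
J(v) = -1 + 2*v² (J(v) = (v² + v²) - 1 = 2*v² - 1 = -1 + 2*v²)
(8*J(1))*D(0) = (8*(-1 + 2*1²))*(-2) = (8*(-1 + 2*1))*(-2) = (8*(-1 + 2))*(-2) = (8*1)*(-2) = 8*(-2) = -16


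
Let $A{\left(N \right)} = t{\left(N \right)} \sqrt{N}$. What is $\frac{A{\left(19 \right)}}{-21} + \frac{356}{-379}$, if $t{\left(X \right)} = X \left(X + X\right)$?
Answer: $- \frac{356}{379} - \frac{722 \sqrt{19}}{21} \approx -150.8$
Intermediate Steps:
$t{\left(X \right)} = 2 X^{2}$ ($t{\left(X \right)} = X 2 X = 2 X^{2}$)
$A{\left(N \right)} = 2 N^{\frac{5}{2}}$ ($A{\left(N \right)} = 2 N^{2} \sqrt{N} = 2 N^{\frac{5}{2}}$)
$\frac{A{\left(19 \right)}}{-21} + \frac{356}{-379} = \frac{2 \cdot 19^{\frac{5}{2}}}{-21} + \frac{356}{-379} = 2 \cdot 361 \sqrt{19} \left(- \frac{1}{21}\right) + 356 \left(- \frac{1}{379}\right) = 722 \sqrt{19} \left(- \frac{1}{21}\right) - \frac{356}{379} = - \frac{722 \sqrt{19}}{21} - \frac{356}{379} = - \frac{356}{379} - \frac{722 \sqrt{19}}{21}$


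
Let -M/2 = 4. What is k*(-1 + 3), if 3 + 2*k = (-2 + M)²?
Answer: 97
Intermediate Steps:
M = -8 (M = -2*4 = -8)
k = 97/2 (k = -3/2 + (-2 - 8)²/2 = -3/2 + (½)*(-10)² = -3/2 + (½)*100 = -3/2 + 50 = 97/2 ≈ 48.500)
k*(-1 + 3) = 97*(-1 + 3)/2 = (97/2)*2 = 97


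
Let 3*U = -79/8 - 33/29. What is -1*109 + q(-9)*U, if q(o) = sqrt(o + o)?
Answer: -109 - 2555*I*sqrt(2)/232 ≈ -109.0 - 15.575*I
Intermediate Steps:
q(o) = sqrt(2)*sqrt(o) (q(o) = sqrt(2*o) = sqrt(2)*sqrt(o))
U = -2555/696 (U = (-79/8 - 33/29)/3 = (1/3)*(-2555/232) = -2555/696 ≈ -3.6710)
-1*109 + q(-9)*U = -1*109 + (sqrt(2)*sqrt(-9))*(-2555/696) = -109 + (sqrt(2)*(3*I))*(-2555/696) = -109 + (3*I*sqrt(2))*(-2555/696) = -109 - 2555*I*sqrt(2)/232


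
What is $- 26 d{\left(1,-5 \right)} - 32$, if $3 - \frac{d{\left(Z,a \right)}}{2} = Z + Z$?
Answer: $-84$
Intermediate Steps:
$d{\left(Z,a \right)} = 6 - 4 Z$ ($d{\left(Z,a \right)} = 6 - 2 \left(Z + Z\right) = 6 - 2 \cdot 2 Z = 6 - 4 Z$)
$- 26 d{\left(1,-5 \right)} - 32 = - 26 \left(6 - 4\right) - 32 = \left(-26\right) 2 - 32 = -52 - 32 = -84$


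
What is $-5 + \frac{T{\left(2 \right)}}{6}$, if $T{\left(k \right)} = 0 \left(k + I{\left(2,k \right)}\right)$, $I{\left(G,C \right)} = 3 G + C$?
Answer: $-5$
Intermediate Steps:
$I{\left(G,C \right)} = C + 3 G$
$T{\left(k \right)} = 0$ ($T{\left(k \right)} = 0 \left(k + \left(k + 3 \cdot 2\right)\right) = 0 \left(k + \left(k + 6\right)\right) = 0 \left(k + \left(6 + k\right)\right) = 0 \left(6 + 2 k\right) = 0$)
$-5 + \frac{T{\left(2 \right)}}{6} = -5 + \frac{0}{6} = -5 + 0 \cdot \frac{1}{6} = -5 + 0 = -5$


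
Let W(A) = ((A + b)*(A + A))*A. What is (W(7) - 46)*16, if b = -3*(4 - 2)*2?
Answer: -8576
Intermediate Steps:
b = -12 (b = -3*2*2 = -6*2 = -12)
W(A) = 2*A**2*(-12 + A) (W(A) = ((A - 12)*(A + A))*A = ((-12 + A)*(2*A))*A = (2*A*(-12 + A))*A = 2*A**2*(-12 + A))
(W(7) - 46)*16 = (2*7**2*(-12 + 7) - 46)*16 = (2*49*(-5) - 46)*16 = (-490 - 46)*16 = -536*16 = -8576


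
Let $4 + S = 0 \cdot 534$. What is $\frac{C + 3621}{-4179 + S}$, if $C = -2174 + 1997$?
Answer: $- \frac{3444}{4183} \approx -0.82333$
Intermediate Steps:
$S = -4$ ($S = -4 + 0 \cdot 534 = -4 + 0 = -4$)
$C = -177$
$\frac{C + 3621}{-4179 + S} = \frac{-177 + 3621}{-4179 - 4} = \frac{3444}{-4183} = 3444 \left(- \frac{1}{4183}\right) = - \frac{3444}{4183}$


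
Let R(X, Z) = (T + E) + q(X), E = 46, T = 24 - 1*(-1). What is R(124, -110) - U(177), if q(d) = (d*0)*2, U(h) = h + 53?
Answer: -159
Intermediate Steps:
T = 25 (T = 24 + 1 = 25)
U(h) = 53 + h
q(d) = 0 (q(d) = 0*2 = 0)
R(X, Z) = 71 (R(X, Z) = (25 + 46) + 0 = 71 + 0 = 71)
R(124, -110) - U(177) = 71 - (53 + 177) = 71 - 1*230 = 71 - 230 = -159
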